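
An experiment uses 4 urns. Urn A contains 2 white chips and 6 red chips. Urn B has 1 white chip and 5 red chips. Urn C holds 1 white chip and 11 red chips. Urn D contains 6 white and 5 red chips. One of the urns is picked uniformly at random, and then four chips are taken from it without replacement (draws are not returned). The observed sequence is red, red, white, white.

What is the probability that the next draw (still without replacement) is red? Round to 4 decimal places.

0.6117

For each hypothesis, P(data | H) works out to: P(data | urn A) = (6/8)(5/7)(2/6)(1/5) = 0.035714; P(data | urn B) = (5/6)(4/5)(1/4)(0/3) = 0; P(data | urn C) = (11/12)(10/11)(1/10)(0/9) = 0; P(data | urn D) = (5/11)(4/10)(6/9)(5/8) = 0.075758.
Weighting by the prior gives 1/4 · 0.035714 = 0.0089286, 1/4 · 0 = 0, 1/4 · 0 = 0, 1/4 · 0.075758 = 0.018939; with total 0.027868.
Normalising, the posterior is P(urn A | data) = 0.32039, P(urn B | data) = 0, P(urn C | data) = 0, P(urn D | data) = 0.67961.
The predictive probability is P(red next | data) = (1)(0.32039) + (3/7)(0.67961) = 0.61165.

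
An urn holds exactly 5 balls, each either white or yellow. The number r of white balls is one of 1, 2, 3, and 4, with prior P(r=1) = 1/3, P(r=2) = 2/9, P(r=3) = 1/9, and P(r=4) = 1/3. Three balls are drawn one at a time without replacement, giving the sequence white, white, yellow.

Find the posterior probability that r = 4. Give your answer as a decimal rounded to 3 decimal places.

The likelihood of the observed sequence under each hypothesis: P(data | r = 1) = (1/5)(0/4) = 0; P(data | r = 2) = (2/5)(1/4)(3/3) = 1/10; P(data | r = 3) = (3/5)(2/4)(2/3) = 1/5; P(data | r = 4) = (4/5)(3/4)(1/3) = 1/5.
Multiplying each by its prior: 1/3 · 0 = 0, 2/9 · 1/10 = 1/45, 1/9 · 1/5 = 1/45, 1/3 · 1/5 = 1/15; with total 1/9.
Hence P(r = 4 | data) = (1/15) / (1/9) = 3/5.

0.600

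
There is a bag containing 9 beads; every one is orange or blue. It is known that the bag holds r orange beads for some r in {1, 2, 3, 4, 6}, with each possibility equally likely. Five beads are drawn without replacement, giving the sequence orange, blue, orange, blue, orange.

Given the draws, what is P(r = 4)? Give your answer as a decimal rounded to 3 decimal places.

0.348

For each hypothesis, P(data | H) works out to: P(data | r = 1) = (1/9)(8/8)(0/7) = 0; P(data | r = 2) = (2/9)(7/8)(1/7)(6/6)(0/5) = 0; P(data | r = 3) = (3/9)(6/8)(2/7)(5/6)(1/5) = 0.011905; P(data | r = 4) = (4/9)(5/8)(3/7)(4/6)(2/5) = 0.031746; P(data | r = 6) = (6/9)(3/8)(5/7)(2/6)(4/5) = 0.047619.
The prior-weighted likelihoods are 1/5 · 0 = 0, 1/5 · 0 = 0, 1/5 · 0.011905 = 0.002381, 1/5 · 0.031746 = 0.0063492, 1/5 · 0.047619 = 0.0095238; these sum to 0.018254.
Hence P(r = 4 | data) = (0.0063492) / (0.018254) = 0.34783.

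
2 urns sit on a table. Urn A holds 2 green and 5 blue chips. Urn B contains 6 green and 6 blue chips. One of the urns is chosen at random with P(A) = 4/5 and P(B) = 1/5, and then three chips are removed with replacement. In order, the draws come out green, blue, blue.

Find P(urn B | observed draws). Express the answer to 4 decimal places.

0.1765

Under each hypothesis, the probability of the observed sequence is: P(data | urn A) = (2/7)(5/7)(5/7) = 0.14577; P(data | urn B) = (6/12)(6/12)(6/12) = 0.125.
The prior-weighted likelihoods are 4/5 · 0.14577 = 0.11662, 1/5 · 0.125 = 0.025; with total 0.14162.
Hence P(urn B | data) = (0.025) / (0.14162) = 0.17653.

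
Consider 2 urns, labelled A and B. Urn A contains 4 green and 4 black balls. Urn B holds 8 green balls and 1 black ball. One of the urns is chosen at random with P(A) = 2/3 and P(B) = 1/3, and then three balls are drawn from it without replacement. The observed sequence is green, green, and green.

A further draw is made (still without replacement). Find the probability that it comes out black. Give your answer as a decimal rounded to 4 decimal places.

0.2784

The likelihood of the observed sequence under each hypothesis: P(data | urn A) = (4/8)(3/7)(2/6) = 1/14; P(data | urn B) = (8/9)(7/8)(6/7) = 2/3.
Multiplying each by its prior: 2/3 · 1/14 = 1/21, 1/3 · 2/3 = 2/9; with total 17/63.
The posterior is then P(urn A | data) = 3/17, P(urn B | data) = 14/17.
So P(black next | data) = Σ P(black next | H) P(H | data) = (4/5)(3/17) + (1/6)(14/17) = 71/255.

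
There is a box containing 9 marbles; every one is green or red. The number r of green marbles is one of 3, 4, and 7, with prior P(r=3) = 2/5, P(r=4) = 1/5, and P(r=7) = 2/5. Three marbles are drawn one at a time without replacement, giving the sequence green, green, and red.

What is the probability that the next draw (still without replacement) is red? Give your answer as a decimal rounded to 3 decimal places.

For each hypothesis, P(data | H) works out to: P(data | r = 3) = (3/9)(2/8)(6/7) = 1/14; P(data | r = 4) = (4/9)(3/8)(5/7) = 5/42; P(data | r = 7) = (7/9)(6/8)(2/7) = 1/6.
Weighting by the prior gives 2/5 · 1/14 = 1/35, 1/5 · 5/42 = 1/42, 2/5 · 1/6 = 1/15; summing to 5/42.
Dividing through by the total gives posterior P(r = 3 | data) = 6/25, P(r = 4 | data) = 1/5, P(r = 7 | data) = 14/25.
Averaging over the posterior, P(red next | data) = (5/6)(6/25) + (2/3)(1/5) + (1/6)(14/25) = 32/75.

0.427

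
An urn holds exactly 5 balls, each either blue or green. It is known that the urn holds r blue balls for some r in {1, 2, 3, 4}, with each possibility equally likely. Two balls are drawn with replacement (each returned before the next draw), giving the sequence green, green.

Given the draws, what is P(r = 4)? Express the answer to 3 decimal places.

0.033

For each hypothesis, P(data | H) works out to: P(data | r = 1) = (4/5)(4/5) = 16/25; P(data | r = 2) = (3/5)(3/5) = 9/25; P(data | r = 3) = (2/5)(2/5) = 4/25; P(data | r = 4) = (1/5)(1/5) = 1/25.
Multiplying each by its prior: 1/4 · 16/25 = 4/25, 1/4 · 9/25 = 9/100, 1/4 · 4/25 = 1/25, 1/4 · 1/25 = 1/100; with total 3/10.
By Bayes' rule, P(r = 4 | data) = (1/100) / (3/10) = 1/30.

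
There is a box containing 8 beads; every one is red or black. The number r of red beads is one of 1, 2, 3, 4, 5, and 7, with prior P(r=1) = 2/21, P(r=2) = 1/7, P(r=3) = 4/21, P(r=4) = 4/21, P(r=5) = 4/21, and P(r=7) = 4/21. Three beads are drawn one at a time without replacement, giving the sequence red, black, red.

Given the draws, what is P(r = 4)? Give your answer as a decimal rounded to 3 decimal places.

For each hypothesis, P(data | H) works out to: P(data | r = 1) = (1/8)(7/7)(0/6) = 0; P(data | r = 2) = (2/8)(6/7)(1/6) = 1/28; P(data | r = 3) = (3/8)(5/7)(2/6) = 5/56; P(data | r = 4) = (4/8)(4/7)(3/6) = 1/7; P(data | r = 5) = (5/8)(3/7)(4/6) = 5/28; P(data | r = 7) = (7/8)(1/7)(6/6) = 1/8.
Multiplying each by its prior: 2/21 · 0 = 0, 1/7 · 1/28 = 1/196, 4/21 · 5/56 = 5/294, 4/21 · 1/7 = 4/147, 4/21 · 5/28 = 5/147, 4/21 · 1/8 = 1/42; these sum to 3/28.
So P(r = 4 | data) = (4/147) / (3/28) = 16/63.

0.254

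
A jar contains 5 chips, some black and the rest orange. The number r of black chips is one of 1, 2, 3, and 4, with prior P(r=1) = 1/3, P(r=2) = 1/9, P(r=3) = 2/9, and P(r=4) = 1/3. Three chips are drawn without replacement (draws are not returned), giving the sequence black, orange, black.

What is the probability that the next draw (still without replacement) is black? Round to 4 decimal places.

0.7273

For each hypothesis, P(data | H) works out to: P(data | r = 1) = (1/5)(4/4)(0/3) = 0; P(data | r = 2) = (2/5)(3/4)(1/3) = 1/10; P(data | r = 3) = (3/5)(2/4)(2/3) = 1/5; P(data | r = 4) = (4/5)(1/4)(3/3) = 1/5.
Multiplying each by its prior: 1/3 · 0 = 0, 1/9 · 1/10 = 1/90, 2/9 · 1/5 = 2/45, 1/3 · 1/5 = 1/15; summing to 11/90.
The posterior is then P(r = 1 | data) = 0, P(r = 2 | data) = 1/11, P(r = 3 | data) = 4/11, P(r = 4 | data) = 6/11.
The predictive probability is P(black next | data) = (0)(1/11) + (1/2)(4/11) + (1)(6/11) = 8/11.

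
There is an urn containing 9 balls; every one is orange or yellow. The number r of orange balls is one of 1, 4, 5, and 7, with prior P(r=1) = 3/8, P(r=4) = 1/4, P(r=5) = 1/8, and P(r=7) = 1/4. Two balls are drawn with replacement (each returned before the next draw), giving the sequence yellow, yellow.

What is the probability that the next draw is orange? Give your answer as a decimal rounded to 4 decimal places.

0.2206

Under each hypothesis, the probability of the observed sequence is: P(data | r = 1) = (8/9)(8/9) = 64/81; P(data | r = 4) = (5/9)(5/9) = 25/81; P(data | r = 5) = (4/9)(4/9) = 16/81; P(data | r = 7) = (2/9)(2/9) = 4/81.
The prior-weighted likelihoods are 3/8 · 64/81 = 8/27, 1/4 · 25/81 = 25/324, 1/8 · 16/81 = 2/81, 1/4 · 4/81 = 1/81; summing to 133/324.
Dividing through by the total gives posterior P(r = 1 | data) = 96/133, P(r = 4 | data) = 25/133, P(r = 5 | data) = 8/133, P(r = 7 | data) = 4/133.
So P(orange next | data) = Σ P(orange next | H) P(H | data) = (1/9)(96/133) + (4/9)(25/133) + (5/9)(8/133) + (7/9)(4/133) = 88/399.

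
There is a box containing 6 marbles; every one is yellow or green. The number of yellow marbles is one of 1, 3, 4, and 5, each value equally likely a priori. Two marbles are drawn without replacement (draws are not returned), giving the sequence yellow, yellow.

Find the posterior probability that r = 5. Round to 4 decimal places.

0.5263

Under each hypothesis, the probability of the observed sequence is: P(data | r = 1) = (1/6)(0/5) = 0; P(data | r = 3) = (3/6)(2/5) = 1/5; P(data | r = 4) = (4/6)(3/5) = 2/5; P(data | r = 5) = (5/6)(4/5) = 2/3.
Multiplying each by its prior: 1/4 · 0 = 0, 1/4 · 1/5 = 1/20, 1/4 · 2/5 = 1/10, 1/4 · 2/3 = 1/6; these sum to 19/60.
By Bayes' rule, P(r = 5 | data) = (1/6) / (19/60) = 10/19.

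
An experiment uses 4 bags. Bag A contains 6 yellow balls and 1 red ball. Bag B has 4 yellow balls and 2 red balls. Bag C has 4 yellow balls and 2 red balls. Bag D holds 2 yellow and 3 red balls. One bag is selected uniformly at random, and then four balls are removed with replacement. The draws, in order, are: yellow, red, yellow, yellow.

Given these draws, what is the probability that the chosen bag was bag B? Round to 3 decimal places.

0.303

Under each hypothesis, the probability of the observed sequence is: P(data | bag A) = (6/7)(1/7)(6/7)(6/7) = 0.089963; P(data | bag B) = (4/6)(2/6)(4/6)(4/6) = 0.098765; P(data | bag C) = (4/6)(2/6)(4/6)(4/6) = 0.098765; P(data | bag D) = (2/5)(3/5)(2/5)(2/5) = 0.0384.
Multiplying each by its prior: 1/4 · 0.089963 = 0.022491, 1/4 · 0.098765 = 0.024691, 1/4 · 0.098765 = 0.024691, 1/4 · 0.0384 = 0.0096; these sum to 0.081473.
By Bayes' rule, P(bag B | data) = (0.024691) / (0.081473) = 0.30306.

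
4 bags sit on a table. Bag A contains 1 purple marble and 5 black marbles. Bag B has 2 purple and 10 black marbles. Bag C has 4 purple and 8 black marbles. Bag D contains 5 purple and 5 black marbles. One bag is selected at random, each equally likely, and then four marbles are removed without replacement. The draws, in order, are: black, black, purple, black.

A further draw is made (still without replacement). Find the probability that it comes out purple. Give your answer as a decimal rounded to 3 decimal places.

0.211

The likelihood of the observed sequence under each hypothesis: P(data | bag A) = (5/6)(4/5)(1/4)(3/3) = 0.16667; P(data | bag B) = (10/12)(9/11)(2/10)(8/9) = 0.12121; P(data | bag C) = (8/12)(7/11)(4/10)(6/9) = 0.11313; P(data | bag D) = (5/10)(4/9)(5/8)(3/7) = 0.059524.
Multiplying each by its prior: 1/4 · 0.16667 = 0.041667, 1/4 · 0.12121 = 0.030303, 1/4 · 0.11313 = 0.028283, 1/4 · 0.059524 = 0.014881; with total 0.11513.
Normalising, the posterior is P(bag A | data) = 0.3619, P(bag B | data) = 0.2632, P(bag C | data) = 0.24565, P(bag D | data) = 0.12925.
The predictive probability is P(purple next | data) = (0)(0.3619) + (1/8)(0.2632) + (3/8)(0.24565) + (2/3)(0.12925) = 0.21119.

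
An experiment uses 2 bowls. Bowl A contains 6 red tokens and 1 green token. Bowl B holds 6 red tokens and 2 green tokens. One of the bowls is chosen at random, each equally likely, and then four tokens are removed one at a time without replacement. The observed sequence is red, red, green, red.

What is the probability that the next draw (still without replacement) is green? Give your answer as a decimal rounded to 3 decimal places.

0.125

Under each hypothesis, the probability of the observed sequence is: P(data | bowl A) = (6/7)(5/6)(1/5)(4/4) = 1/7; P(data | bowl B) = (6/8)(5/7)(2/6)(4/5) = 1/7.
Weighting by the prior gives 1/2 · 1/7 = 1/14, 1/2 · 1/7 = 1/14; summing to 1/7.
Dividing through by the total gives posterior P(bowl A | data) = 1/2, P(bowl B | data) = 1/2.
Averaging over the posterior, P(green next | data) = (0)(1/2) + (1/4)(1/2) = 1/8.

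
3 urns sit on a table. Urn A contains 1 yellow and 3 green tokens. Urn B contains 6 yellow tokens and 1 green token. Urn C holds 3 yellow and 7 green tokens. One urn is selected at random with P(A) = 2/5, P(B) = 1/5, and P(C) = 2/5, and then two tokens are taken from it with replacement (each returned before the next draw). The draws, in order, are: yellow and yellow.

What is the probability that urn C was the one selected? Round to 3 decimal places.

0.173

The likelihood of the observed sequence under each hypothesis: P(data | urn A) = (1/4)(1/4) = 0.0625; P(data | urn B) = (6/7)(6/7) = 0.73469; P(data | urn C) = (3/10)(3/10) = 0.09.
The prior-weighted likelihoods are 2/5 · 0.0625 = 0.025, 1/5 · 0.73469 = 0.14694, 2/5 · 0.09 = 0.036; these sum to 0.20794.
Therefore the posterior P(urn C | data) = (0.036) / (0.20794) = 0.17313.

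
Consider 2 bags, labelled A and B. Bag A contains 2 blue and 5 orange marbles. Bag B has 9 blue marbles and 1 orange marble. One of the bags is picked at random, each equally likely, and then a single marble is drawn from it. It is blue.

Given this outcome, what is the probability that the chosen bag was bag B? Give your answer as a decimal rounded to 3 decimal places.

0.759

Compute the likelihood of this draw for each case: P(data | bag A) = (2/7) = 2/7; P(data | bag B) = (9/10) = 9/10.
Weighting by the prior gives 1/2 · 2/7 = 1/7, 1/2 · 9/10 = 9/20; these sum to 83/140.
Therefore the posterior P(bag B | data) = (9/20) / (83/140) = 63/83.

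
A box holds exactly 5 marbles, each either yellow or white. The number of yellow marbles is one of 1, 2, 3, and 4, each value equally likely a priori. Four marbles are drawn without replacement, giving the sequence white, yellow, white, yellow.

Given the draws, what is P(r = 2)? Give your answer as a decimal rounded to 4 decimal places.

0.5000

The likelihood of the observed sequence under each hypothesis: P(data | r = 1) = (4/5)(1/4)(3/3)(0/2) = 0; P(data | r = 2) = (3/5)(2/4)(2/3)(1/2) = 1/10; P(data | r = 3) = (2/5)(3/4)(1/3)(2/2) = 1/10; P(data | r = 4) = (1/5)(4/4)(0/3) = 0.
The prior-weighted likelihoods are 1/4 · 0 = 0, 1/4 · 1/10 = 1/40, 1/4 · 1/10 = 1/40, 1/4 · 0 = 0; these sum to 1/20.
By Bayes' rule, P(r = 2 | data) = (1/40) / (1/20) = 1/2.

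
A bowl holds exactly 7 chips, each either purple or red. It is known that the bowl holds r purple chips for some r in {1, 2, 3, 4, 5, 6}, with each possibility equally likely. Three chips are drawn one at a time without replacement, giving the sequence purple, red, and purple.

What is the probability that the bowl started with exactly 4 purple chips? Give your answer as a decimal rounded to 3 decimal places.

Compute the likelihood of the observed sequence for each case: P(data | r = 1) = (1/7)(6/6)(0/5) = 0; P(data | r = 2) = (2/7)(5/6)(1/5) = 1/21; P(data | r = 3) = (3/7)(4/6)(2/5) = 4/35; P(data | r = 4) = (4/7)(3/6)(3/5) = 6/35; P(data | r = 5) = (5/7)(2/6)(4/5) = 4/21; P(data | r = 6) = (6/7)(1/6)(5/5) = 1/7.
The prior-weighted likelihoods are 1/6 · 0 = 0, 1/6 · 1/21 = 1/126, 1/6 · 4/35 = 2/105, 1/6 · 6/35 = 1/35, 1/6 · 4/21 = 2/63, 1/6 · 1/7 = 1/42; with total 1/9.
By Bayes' rule, P(r = 4 | data) = (1/35) / (1/9) = 9/35.

0.257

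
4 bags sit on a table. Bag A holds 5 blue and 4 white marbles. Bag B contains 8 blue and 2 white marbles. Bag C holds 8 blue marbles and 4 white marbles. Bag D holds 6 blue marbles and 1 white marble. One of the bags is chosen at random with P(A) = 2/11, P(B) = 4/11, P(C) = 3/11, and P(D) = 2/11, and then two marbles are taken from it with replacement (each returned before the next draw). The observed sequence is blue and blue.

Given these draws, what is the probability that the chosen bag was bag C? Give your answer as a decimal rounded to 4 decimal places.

0.2230

The likelihood of the observed sequence under each hypothesis: P(data | bag A) = (5/9)(5/9) = 0.30864; P(data | bag B) = (8/10)(8/10) = 0.64; P(data | bag C) = (8/12)(8/12) = 0.44444; P(data | bag D) = (6/7)(6/7) = 0.73469.
The prior-weighted likelihoods are 2/11 · 0.30864 = 0.056117, 4/11 · 0.64 = 0.23273, 3/11 · 0.44444 = 0.12121, 2/11 · 0.73469 = 0.13358; summing to 0.54364.
Therefore the posterior P(bag C | data) = (0.12121) / (0.54364) = 0.22297.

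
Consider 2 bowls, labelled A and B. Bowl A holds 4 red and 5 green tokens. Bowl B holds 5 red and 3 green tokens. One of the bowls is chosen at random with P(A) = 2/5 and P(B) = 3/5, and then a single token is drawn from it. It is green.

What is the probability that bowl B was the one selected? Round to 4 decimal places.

0.5031

Under each hypothesis, the probability of this draw is: P(data | bowl A) = (5/9) = 5/9; P(data | bowl B) = (3/8) = 3/8.
The prior-weighted likelihoods are 2/5 · 5/9 = 2/9, 3/5 · 3/8 = 9/40; summing to 161/360.
Therefore the posterior P(bowl B | data) = (9/40) / (161/360) = 81/161.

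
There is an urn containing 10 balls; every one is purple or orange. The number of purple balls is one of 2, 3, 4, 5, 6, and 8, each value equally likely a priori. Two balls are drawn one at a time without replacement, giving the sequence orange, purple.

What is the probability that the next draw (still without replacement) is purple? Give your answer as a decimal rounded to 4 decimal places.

Compute the likelihood of the observed sequence for each case: P(data | r = 2) = (8/10)(2/9) = 8/45; P(data | r = 3) = (7/10)(3/9) = 7/30; P(data | r = 4) = (6/10)(4/9) = 4/15; P(data | r = 5) = (5/10)(5/9) = 5/18; P(data | r = 6) = (4/10)(6/9) = 4/15; P(data | r = 8) = (2/10)(8/9) = 8/45.
Multiplying each by its prior: 1/6 · 8/45 = 4/135, 1/6 · 7/30 = 7/180, 1/6 · 4/15 = 2/45, 1/6 · 5/18 = 5/108, 1/6 · 4/15 = 2/45, 1/6 · 8/45 = 4/135; summing to 7/30.
The posterior is then P(r = 2 | data) = 8/63, P(r = 3 | data) = 1/6, P(r = 4 | data) = 4/21, P(r = 5 | data) = 25/126, P(r = 6 | data) = 4/21, P(r = 8 | data) = 8/63.
The predictive probability is P(purple next | data) = (1/8)(8/63) + (1/4)(1/6) + (3/8)(4/21) + (1/2)(25/126) + (5/8)(4/21) + (7/8)(8/63) = 11/24.

0.4583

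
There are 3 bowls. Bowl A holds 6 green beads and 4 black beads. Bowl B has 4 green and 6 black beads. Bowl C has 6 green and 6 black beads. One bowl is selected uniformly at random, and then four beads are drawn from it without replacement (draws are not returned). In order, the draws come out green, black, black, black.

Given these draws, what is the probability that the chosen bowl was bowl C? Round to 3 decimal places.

For each hypothesis, P(data | H) works out to: P(data | bowl A) = (6/10)(4/9)(3/8)(2/7) = 0.028571; P(data | bowl B) = (4/10)(6/9)(5/8)(4/7) = 0.095238; P(data | bowl C) = (6/12)(6/11)(5/10)(4/9) = 0.060606.
The prior-weighted likelihoods are 1/3 · 0.028571 = 0.0095238, 1/3 · 0.095238 = 0.031746, 1/3 · 0.060606 = 0.020202; these sum to 0.061472.
By Bayes' rule, P(bowl C | data) = (0.020202) / (0.061472) = 0.32864.

0.329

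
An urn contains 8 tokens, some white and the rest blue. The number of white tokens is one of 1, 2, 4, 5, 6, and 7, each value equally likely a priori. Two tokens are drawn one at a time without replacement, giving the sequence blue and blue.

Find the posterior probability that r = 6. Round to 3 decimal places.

Under each hypothesis, the probability of the observed sequence is: P(data | r = 1) = (7/8)(6/7) = 3/4; P(data | r = 2) = (6/8)(5/7) = 15/28; P(data | r = 4) = (4/8)(3/7) = 3/14; P(data | r = 5) = (3/8)(2/7) = 3/28; P(data | r = 6) = (2/8)(1/7) = 1/28; P(data | r = 7) = (1/8)(0/7) = 0.
Weighting by the prior gives 1/6 · 3/4 = 1/8, 1/6 · 15/28 = 5/56, 1/6 · 3/14 = 1/28, 1/6 · 3/28 = 1/56, 1/6 · 1/28 = 1/168, 1/6 · 0 = 0; with total 23/84.
So P(r = 6 | data) = (1/168) / (23/84) = 1/46.

0.022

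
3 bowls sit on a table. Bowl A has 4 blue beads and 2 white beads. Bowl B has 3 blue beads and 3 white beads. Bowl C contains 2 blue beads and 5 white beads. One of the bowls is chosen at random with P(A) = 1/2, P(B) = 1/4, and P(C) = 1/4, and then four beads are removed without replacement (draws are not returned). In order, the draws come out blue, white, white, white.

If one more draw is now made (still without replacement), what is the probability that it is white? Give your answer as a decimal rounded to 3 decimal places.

0.494

Under each hypothesis, the probability of the observed sequence is: P(data | bowl A) = (4/6)(2/5)(1/4)(0/3) = 0; P(data | bowl B) = (3/6)(3/5)(2/4)(1/3) = 1/20; P(data | bowl C) = (2/7)(5/6)(4/5)(3/4) = 1/7.
Multiplying each by its prior: 1/2 · 0 = 0, 1/4 · 1/20 = 1/80, 1/4 · 1/7 = 1/28; with total 27/560.
Normalising, the posterior is P(bowl A | data) = 0, P(bowl B | data) = 7/27, P(bowl C | data) = 20/27.
Averaging over the posterior, P(white next | data) = (0)(7/27) + (2/3)(20/27) = 40/81.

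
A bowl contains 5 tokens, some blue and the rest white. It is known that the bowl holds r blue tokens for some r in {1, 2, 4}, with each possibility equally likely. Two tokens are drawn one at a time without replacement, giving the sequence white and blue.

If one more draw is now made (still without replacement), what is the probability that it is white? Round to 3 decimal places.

0.571

The likelihood of the observed sequence under each hypothesis: P(data | r = 1) = (4/5)(1/4) = 1/5; P(data | r = 2) = (3/5)(2/4) = 3/10; P(data | r = 4) = (1/5)(4/4) = 1/5.
Multiplying each by its prior: 1/3 · 1/5 = 1/15, 1/3 · 3/10 = 1/10, 1/3 · 1/5 = 1/15; summing to 7/30.
Normalising, the posterior is P(r = 1 | data) = 2/7, P(r = 2 | data) = 3/7, P(r = 4 | data) = 2/7.
The predictive probability is P(white next | data) = (1)(2/7) + (2/3)(3/7) + (0)(2/7) = 4/7.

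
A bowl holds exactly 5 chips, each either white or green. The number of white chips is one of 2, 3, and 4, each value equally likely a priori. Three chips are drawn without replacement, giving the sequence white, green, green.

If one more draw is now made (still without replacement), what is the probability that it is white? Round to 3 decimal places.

0.667

Under each hypothesis, the probability of the observed sequence is: P(data | r = 2) = (2/5)(3/4)(2/3) = 1/5; P(data | r = 3) = (3/5)(2/4)(1/3) = 1/10; P(data | r = 4) = (4/5)(1/4)(0/3) = 0.
Multiplying each by its prior: 1/3 · 1/5 = 1/15, 1/3 · 1/10 = 1/30, 1/3 · 0 = 0; these sum to 1/10.
Dividing through by the total gives posterior P(r = 2 | data) = 2/3, P(r = 3 | data) = 1/3, P(r = 4 | data) = 0.
So P(white next | data) = Σ P(white next | H) P(H | data) = (1/2)(2/3) + (1)(1/3) = 2/3.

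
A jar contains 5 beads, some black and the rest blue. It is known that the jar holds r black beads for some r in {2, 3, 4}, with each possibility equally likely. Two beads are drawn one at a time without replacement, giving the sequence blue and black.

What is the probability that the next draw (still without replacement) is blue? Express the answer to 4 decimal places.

Under each hypothesis, the probability of the observed sequence is: P(data | r = 2) = (3/5)(2/4) = 3/10; P(data | r = 3) = (2/5)(3/4) = 3/10; P(data | r = 4) = (1/5)(4/4) = 1/5.
The prior-weighted likelihoods are 1/3 · 3/10 = 1/10, 1/3 · 3/10 = 1/10, 1/3 · 1/5 = 1/15; with total 4/15.
Dividing through by the total gives posterior P(r = 2 | data) = 3/8, P(r = 3 | data) = 3/8, P(r = 4 | data) = 1/4.
Averaging over the posterior, P(blue next | data) = (2/3)(3/8) + (1/3)(3/8) + (0)(1/4) = 3/8.

0.3750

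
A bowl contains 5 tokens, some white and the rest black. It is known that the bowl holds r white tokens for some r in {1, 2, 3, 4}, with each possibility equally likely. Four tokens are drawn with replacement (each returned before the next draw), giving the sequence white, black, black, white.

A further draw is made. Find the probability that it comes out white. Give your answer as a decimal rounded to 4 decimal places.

0.5000

Under each hypothesis, the probability of the observed sequence is: P(data | r = 1) = (1/5)(4/5)(4/5)(1/5) = 16/625; P(data | r = 2) = (2/5)(3/5)(3/5)(2/5) = 36/625; P(data | r = 3) = (3/5)(2/5)(2/5)(3/5) = 36/625; P(data | r = 4) = (4/5)(1/5)(1/5)(4/5) = 16/625.
Weighting by the prior gives 1/4 · 16/625 = 4/625, 1/4 · 36/625 = 9/625, 1/4 · 36/625 = 9/625, 1/4 · 16/625 = 4/625; with total 26/625.
Normalising, the posterior is P(r = 1 | data) = 2/13, P(r = 2 | data) = 9/26, P(r = 3 | data) = 9/26, P(r = 4 | data) = 2/13.
Averaging over the posterior, P(white next | data) = (1/5)(2/13) + (2/5)(9/26) + (3/5)(9/26) + (4/5)(2/13) = 1/2.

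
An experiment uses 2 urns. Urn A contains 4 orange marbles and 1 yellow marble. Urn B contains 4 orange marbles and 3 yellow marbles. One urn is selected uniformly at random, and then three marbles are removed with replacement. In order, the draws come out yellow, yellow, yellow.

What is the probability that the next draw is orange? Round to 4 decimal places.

Compute the likelihood of the observed sequence for each case: P(data | urn A) = (1/5)(1/5)(1/5) = 0.008; P(data | urn B) = (3/7)(3/7)(3/7) = 0.078717.
Weighting by the prior gives 1/2 · 0.008 = 0.004, 1/2 · 0.078717 = 0.039359; with total 0.043359.
Dividing through by the total gives posterior P(urn A | data) = 0.092254, P(urn B | data) = 0.90775.
So P(orange next | data) = Σ P(orange next | H) P(H | data) = (4/5)(0.092254) + (4/7)(0.90775) = 0.59252.

0.5925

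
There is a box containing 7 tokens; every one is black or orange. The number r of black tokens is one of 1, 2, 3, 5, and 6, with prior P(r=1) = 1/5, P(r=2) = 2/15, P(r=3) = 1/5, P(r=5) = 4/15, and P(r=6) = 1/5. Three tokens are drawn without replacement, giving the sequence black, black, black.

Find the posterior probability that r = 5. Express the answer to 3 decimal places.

Under each hypothesis, the probability of the observed sequence is: P(data | r = 1) = (1/7)(0/6) = 0; P(data | r = 2) = (2/7)(1/6)(0/5) = 0; P(data | r = 3) = (3/7)(2/6)(1/5) = 1/35; P(data | r = 5) = (5/7)(4/6)(3/5) = 2/7; P(data | r = 6) = (6/7)(5/6)(4/5) = 4/7.
Weighting by the prior gives 1/5 · 0 = 0, 2/15 · 0 = 0, 1/5 · 1/35 = 1/175, 4/15 · 2/7 = 8/105, 1/5 · 4/7 = 4/35; these sum to 103/525.
By Bayes' rule, P(r = 5 | data) = (8/105) / (103/525) = 40/103.

0.388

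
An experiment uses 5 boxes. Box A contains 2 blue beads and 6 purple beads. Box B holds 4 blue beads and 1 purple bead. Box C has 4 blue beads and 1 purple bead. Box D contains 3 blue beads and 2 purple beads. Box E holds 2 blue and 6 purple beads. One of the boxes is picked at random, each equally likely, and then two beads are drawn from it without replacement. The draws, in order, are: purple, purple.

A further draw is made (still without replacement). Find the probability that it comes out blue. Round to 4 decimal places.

0.3902

Compute the likelihood of the observed sequence for each case: P(data | box A) = (6/8)(5/7) = 15/28; P(data | box B) = (1/5)(0/4) = 0; P(data | box C) = (1/5)(0/4) = 0; P(data | box D) = (2/5)(1/4) = 1/10; P(data | box E) = (6/8)(5/7) = 15/28.
Multiplying each by its prior: 1/5 · 15/28 = 3/28, 1/5 · 0 = 0, 1/5 · 0 = 0, 1/5 · 1/10 = 1/50, 1/5 · 15/28 = 3/28; these sum to 41/175.
Normalising, the posterior is P(box A | data) = 75/164, P(box B | data) = 0, P(box C | data) = 0, P(box D | data) = 7/82, P(box E | data) = 75/164.
The predictive probability is P(blue next | data) = (1/3)(75/164) + (1)(7/82) + (1/3)(75/164) = 16/41.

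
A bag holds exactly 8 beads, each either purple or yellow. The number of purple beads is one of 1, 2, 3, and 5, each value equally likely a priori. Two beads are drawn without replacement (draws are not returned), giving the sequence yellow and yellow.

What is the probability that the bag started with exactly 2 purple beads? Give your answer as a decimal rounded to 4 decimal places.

0.3061

For each hypothesis, P(data | H) works out to: P(data | r = 1) = (7/8)(6/7) = 3/4; P(data | r = 2) = (6/8)(5/7) = 15/28; P(data | r = 3) = (5/8)(4/7) = 5/14; P(data | r = 5) = (3/8)(2/7) = 3/28.
Weighting by the prior gives 1/4 · 3/4 = 3/16, 1/4 · 15/28 = 15/112, 1/4 · 5/14 = 5/56, 1/4 · 3/28 = 3/112; with total 7/16.
Hence P(r = 2 | data) = (15/112) / (7/16) = 15/49.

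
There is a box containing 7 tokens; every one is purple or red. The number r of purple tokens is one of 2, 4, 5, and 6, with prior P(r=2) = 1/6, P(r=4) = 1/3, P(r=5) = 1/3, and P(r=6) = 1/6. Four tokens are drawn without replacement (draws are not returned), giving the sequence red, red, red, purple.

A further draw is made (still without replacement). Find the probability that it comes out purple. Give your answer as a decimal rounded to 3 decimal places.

Under each hypothesis, the probability of the observed sequence is: P(data | r = 2) = (5/7)(4/6)(3/5)(2/4) = 1/7; P(data | r = 4) = (3/7)(2/6)(1/5)(4/4) = 1/35; P(data | r = 5) = (2/7)(1/6)(0/5) = 0; P(data | r = 6) = (1/7)(0/6) = 0.
Weighting by the prior gives 1/6 · 1/7 = 1/42, 1/3 · 1/35 = 1/105, 1/3 · 0 = 0, 1/6 · 0 = 0; with total 1/30.
Normalising, the posterior is P(r = 2 | data) = 5/7, P(r = 4 | data) = 2/7, P(r = 5 | data) = 0, P(r = 6 | data) = 0.
The predictive probability is P(purple next | data) = (1/3)(5/7) + (1)(2/7) = 11/21.

0.524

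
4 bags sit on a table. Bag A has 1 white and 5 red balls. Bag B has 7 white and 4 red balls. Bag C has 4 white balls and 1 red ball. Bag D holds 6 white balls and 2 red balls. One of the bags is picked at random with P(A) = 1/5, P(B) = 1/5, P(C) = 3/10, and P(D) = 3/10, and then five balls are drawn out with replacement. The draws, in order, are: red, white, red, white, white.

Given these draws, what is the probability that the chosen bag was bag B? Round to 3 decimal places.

0.317

For each hypothesis, P(data | H) works out to: P(data | bag A) = (5/6)(1/6)(5/6)(1/6)(1/6) = 0.003215; P(data | bag B) = (4/11)(7/11)(4/11)(7/11)(7/11) = 0.034076; P(data | bag C) = (1/5)(4/5)(1/5)(4/5)(4/5) = 0.02048; P(data | bag D) = (2/8)(6/8)(2/8)(6/8)(6/8) = 0.026367.
Multiplying each by its prior: 1/5 · 0.003215 = 0.000643, 1/5 · 0.034076 = 0.0068152, 3/10 · 0.02048 = 0.006144, 3/10 · 0.026367 = 0.0079102; these sum to 0.021512.
So P(bag B | data) = (0.0068152) / (0.021512) = 0.3168.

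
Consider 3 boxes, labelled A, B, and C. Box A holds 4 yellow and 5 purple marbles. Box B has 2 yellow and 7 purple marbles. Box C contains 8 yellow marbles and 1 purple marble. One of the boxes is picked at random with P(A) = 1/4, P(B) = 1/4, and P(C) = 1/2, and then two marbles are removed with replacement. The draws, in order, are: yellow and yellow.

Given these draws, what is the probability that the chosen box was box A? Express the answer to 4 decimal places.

The likelihood of the observed sequence under each hypothesis: P(data | box A) = (4/9)(4/9) = 16/81; P(data | box B) = (2/9)(2/9) = 4/81; P(data | box C) = (8/9)(8/9) = 64/81.
Multiplying each by its prior: 1/4 · 16/81 = 4/81, 1/4 · 4/81 = 1/81, 1/2 · 64/81 = 32/81; with total 37/81.
So P(box A | data) = (4/81) / (37/81) = 4/37.

0.1081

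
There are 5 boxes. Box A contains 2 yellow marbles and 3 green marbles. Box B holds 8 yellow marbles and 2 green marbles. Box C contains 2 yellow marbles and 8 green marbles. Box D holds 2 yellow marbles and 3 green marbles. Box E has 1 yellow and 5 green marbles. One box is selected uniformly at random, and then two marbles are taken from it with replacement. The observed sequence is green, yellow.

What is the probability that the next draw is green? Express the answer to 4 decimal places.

Under each hypothesis, the probability of the observed sequence is: P(data | box A) = (3/5)(2/5) = 6/25; P(data | box B) = (2/10)(8/10) = 4/25; P(data | box C) = (8/10)(2/10) = 4/25; P(data | box D) = (3/5)(2/5) = 6/25; P(data | box E) = (5/6)(1/6) = 5/36.
The prior-weighted likelihoods are 1/5 · 6/25 = 6/125, 1/5 · 4/25 = 4/125, 1/5 · 4/25 = 4/125, 1/5 · 6/25 = 6/125, 1/5 · 5/36 = 1/36; summing to 169/900.
Dividing through by the total gives posterior P(box A | data) = 0.25562, P(box B | data) = 0.17041, P(box C | data) = 0.17041, P(box D | data) = 0.25562, P(box E | data) = 0.14793.
The predictive probability is P(green next | data) = (3/5)(0.25562) + (1/5)(0.17041) + (4/5)(0.17041) + (3/5)(0.25562) + (5/6)(0.14793) = 0.60043.

0.6004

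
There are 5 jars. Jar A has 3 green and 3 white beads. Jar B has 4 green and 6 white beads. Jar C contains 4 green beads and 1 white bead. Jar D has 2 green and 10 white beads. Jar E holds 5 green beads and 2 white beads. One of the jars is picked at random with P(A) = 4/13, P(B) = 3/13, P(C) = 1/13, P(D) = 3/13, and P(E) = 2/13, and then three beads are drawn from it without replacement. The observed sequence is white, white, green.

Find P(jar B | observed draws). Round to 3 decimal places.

The likelihood of the observed sequence under each hypothesis: P(data | jar A) = (3/6)(2/5)(3/4) = 0.15; P(data | jar B) = (6/10)(5/9)(4/8) = 0.16667; P(data | jar C) = (1/5)(0/4) = 0; P(data | jar D) = (10/12)(9/11)(2/10) = 0.13636; P(data | jar E) = (2/7)(1/6)(5/5) = 0.047619.
Multiplying each by its prior: 4/13 · 0.15 = 0.046154, 3/13 · 0.16667 = 0.038462, 1/13 · 0 = 0, 3/13 · 0.13636 = 0.031469, 2/13 · 0.047619 = 0.007326; these sum to 0.12341.
By Bayes' rule, P(jar B | data) = (0.038462) / (0.12341) = 0.31166.

0.312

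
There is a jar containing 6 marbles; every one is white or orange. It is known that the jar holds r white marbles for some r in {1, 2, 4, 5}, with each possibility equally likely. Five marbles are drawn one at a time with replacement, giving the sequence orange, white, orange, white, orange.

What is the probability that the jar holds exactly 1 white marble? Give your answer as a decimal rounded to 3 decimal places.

0.234

Compute the likelihood of the observed sequence for each case: P(data | r = 1) = (5/6)(1/6)(5/6)(1/6)(5/6) = 0.016075; P(data | r = 2) = (4/6)(2/6)(4/6)(2/6)(4/6) = 0.032922; P(data | r = 4) = (2/6)(4/6)(2/6)(4/6)(2/6) = 0.016461; P(data | r = 5) = (1/6)(5/6)(1/6)(5/6)(1/6) = 0.003215.
Multiplying each by its prior: 1/4 · 0.016075 = 0.0040188, 1/4 · 0.032922 = 0.0082305, 1/4 · 0.016461 = 0.0041152, 1/4 · 0.003215 = 0.00080376; summing to 0.017168.
So P(r = 1 | data) = (0.0040188) / (0.017168) = 0.23408.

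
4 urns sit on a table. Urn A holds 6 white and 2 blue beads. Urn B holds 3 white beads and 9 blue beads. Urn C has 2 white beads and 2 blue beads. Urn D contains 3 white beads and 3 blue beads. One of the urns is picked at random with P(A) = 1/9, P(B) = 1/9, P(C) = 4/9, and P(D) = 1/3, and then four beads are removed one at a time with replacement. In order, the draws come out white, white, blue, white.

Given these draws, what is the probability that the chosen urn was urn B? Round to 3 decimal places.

The likelihood of the observed sequence under each hypothesis: P(data | urn A) = (6/8)(6/8)(2/8)(6/8) = 0.10547; P(data | urn B) = (3/12)(3/12)(9/12)(3/12) = 0.011719; P(data | urn C) = (2/4)(2/4)(2/4)(2/4) = 0.0625; P(data | urn D) = (3/6)(3/6)(3/6)(3/6) = 0.0625.
Weighting by the prior gives 1/9 · 0.10547 = 0.011719, 1/9 · 0.011719 = 0.0013021, 4/9 · 0.0625 = 0.027778, 1/3 · 0.0625 = 0.020833; these sum to 0.061632.
By Bayes' rule, P(urn B | data) = (0.0013021) / (0.061632) = 0.021127.

0.021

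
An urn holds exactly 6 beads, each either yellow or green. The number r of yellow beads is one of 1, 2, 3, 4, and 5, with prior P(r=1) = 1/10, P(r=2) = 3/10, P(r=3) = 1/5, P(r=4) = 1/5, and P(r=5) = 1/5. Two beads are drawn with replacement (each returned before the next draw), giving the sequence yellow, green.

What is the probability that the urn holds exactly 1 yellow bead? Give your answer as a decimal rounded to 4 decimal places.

0.0685

The likelihood of the observed sequence under each hypothesis: P(data | r = 1) = (1/6)(5/6) = 5/36; P(data | r = 2) = (2/6)(4/6) = 2/9; P(data | r = 3) = (3/6)(3/6) = 1/4; P(data | r = 4) = (4/6)(2/6) = 2/9; P(data | r = 5) = (5/6)(1/6) = 5/36.
The prior-weighted likelihoods are 1/10 · 5/36 = 1/72, 3/10 · 2/9 = 1/15, 1/5 · 1/4 = 1/20, 1/5 · 2/9 = 2/45, 1/5 · 5/36 = 1/36; these sum to 73/360.
Hence P(r = 1 | data) = (1/72) / (73/360) = 5/73.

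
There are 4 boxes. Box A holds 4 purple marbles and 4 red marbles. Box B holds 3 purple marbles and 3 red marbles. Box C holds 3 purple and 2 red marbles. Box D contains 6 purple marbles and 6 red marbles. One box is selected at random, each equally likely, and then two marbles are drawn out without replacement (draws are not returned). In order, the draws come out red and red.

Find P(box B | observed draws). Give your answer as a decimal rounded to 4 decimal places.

0.2697

The likelihood of the observed sequence under each hypothesis: P(data | box A) = (4/8)(3/7) = 0.21429; P(data | box B) = (3/6)(2/5) = 0.2; P(data | box C) = (2/5)(1/4) = 0.1; P(data | box D) = (6/12)(5/11) = 0.22727.
Weighting by the prior gives 1/4 · 0.21429 = 0.053571, 1/4 · 0.2 = 0.05, 1/4 · 0.1 = 0.025, 1/4 · 0.22727 = 0.056818; with total 0.18539.
Hence P(box B | data) = (0.05) / (0.18539) = 0.2697.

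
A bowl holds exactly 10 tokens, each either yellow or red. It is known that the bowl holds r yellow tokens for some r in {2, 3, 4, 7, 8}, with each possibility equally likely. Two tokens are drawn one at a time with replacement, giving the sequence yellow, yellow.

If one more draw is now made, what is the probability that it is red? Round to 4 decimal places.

0.3282

Compute the likelihood of the observed sequence for each case: P(data | r = 2) = (2/10)(2/10) = 1/25; P(data | r = 3) = (3/10)(3/10) = 9/100; P(data | r = 4) = (4/10)(4/10) = 4/25; P(data | r = 7) = (7/10)(7/10) = 49/100; P(data | r = 8) = (8/10)(8/10) = 16/25.
Weighting by the prior gives 1/5 · 1/25 = 1/125, 1/5 · 9/100 = 9/500, 1/5 · 4/25 = 4/125, 1/5 · 49/100 = 49/500, 1/5 · 16/25 = 16/125; summing to 71/250.
The posterior is then P(r = 2 | data) = 2/71, P(r = 3 | data) = 9/142, P(r = 4 | data) = 8/71, P(r = 7 | data) = 49/142, P(r = 8 | data) = 32/71.
Averaging over the posterior, P(red next | data) = (4/5)(2/71) + (7/10)(9/142) + (3/5)(8/71) + (3/10)(49/142) + (1/5)(32/71) = 233/710.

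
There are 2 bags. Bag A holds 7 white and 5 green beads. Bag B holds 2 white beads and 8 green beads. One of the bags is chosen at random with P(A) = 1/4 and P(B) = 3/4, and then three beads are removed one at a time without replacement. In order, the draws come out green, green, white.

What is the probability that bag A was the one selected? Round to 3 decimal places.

0.185

Compute the likelihood of the observed sequence for each case: P(data | bag A) = (5/12)(4/11)(7/10) = 7/66; P(data | bag B) = (8/10)(7/9)(2/8) = 7/45.
The prior-weighted likelihoods are 1/4 · 7/66 = 7/264, 3/4 · 7/45 = 7/60; summing to 63/440.
So P(bag A | data) = (7/264) / (63/440) = 5/27.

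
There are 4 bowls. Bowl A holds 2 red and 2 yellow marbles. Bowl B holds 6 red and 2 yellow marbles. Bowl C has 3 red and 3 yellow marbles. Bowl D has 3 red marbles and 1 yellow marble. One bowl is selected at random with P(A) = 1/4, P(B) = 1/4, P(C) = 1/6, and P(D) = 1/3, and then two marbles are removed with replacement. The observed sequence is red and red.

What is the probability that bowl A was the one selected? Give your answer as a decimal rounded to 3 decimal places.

Compute the likelihood of the observed sequence for each case: P(data | bowl A) = (2/4)(2/4) = 1/4; P(data | bowl B) = (6/8)(6/8) = 9/16; P(data | bowl C) = (3/6)(3/6) = 1/4; P(data | bowl D) = (3/4)(3/4) = 9/16.
Multiplying each by its prior: 1/4 · 1/4 = 1/16, 1/4 · 9/16 = 9/64, 1/6 · 1/4 = 1/24, 1/3 · 9/16 = 3/16; summing to 83/192.
So P(bowl A | data) = (1/16) / (83/192) = 12/83.

0.145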